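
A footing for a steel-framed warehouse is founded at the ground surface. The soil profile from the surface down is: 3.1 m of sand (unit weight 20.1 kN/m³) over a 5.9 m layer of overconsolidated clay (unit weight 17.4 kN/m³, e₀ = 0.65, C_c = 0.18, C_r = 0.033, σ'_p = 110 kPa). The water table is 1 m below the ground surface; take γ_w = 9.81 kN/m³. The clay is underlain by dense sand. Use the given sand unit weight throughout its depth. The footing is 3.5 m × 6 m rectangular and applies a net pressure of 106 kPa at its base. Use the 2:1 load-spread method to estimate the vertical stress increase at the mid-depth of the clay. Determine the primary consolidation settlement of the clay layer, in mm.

Mid-depth of clay below the ground surface: z = 3.1 + 5.9/2 = 6.05 m.
Total vertical stress at mid-clay: σ_v = 20.1×3.1 + 17.4×2.95 = 113.64 kPa.
Pore pressure: u = 9.81×(6.05 − 1) = 49.541 kPa.
Initial effective stress: σ'_0 = σ_v − u = 113.64 − 49.541 = 64.099 kPa.
Stress increase at mid-clay by the 2:1 spreading method:
Δσ = qBL/((B+z)(L+z)) = 106×3.5×6/((3.5+6.05)(6+6.05)) = 19.343 kPa
Final effective stress: σ'_f = 64.099 + 19.343 = 83.442 kPa.
σ'_f = 83.442 ≤ σ'_p = 110 kPa, so the clay remains overconsolidated and only the recompression index applies:
S_c = C_r·H/(1+e₀)·log₁₀(σ'_f/σ'_0) = 0.033×5.9/1.65×log₁₀(83.442/64.099)
    = 0.118 × 0.11453 = 0.01351 m

S_c ≈ 13.5 mm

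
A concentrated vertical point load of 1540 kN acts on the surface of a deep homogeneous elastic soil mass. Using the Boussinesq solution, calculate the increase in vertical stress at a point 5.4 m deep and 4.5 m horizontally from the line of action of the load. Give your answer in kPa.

Δσ_z ≈ 6.75 kPa

Boussinesq vertical stress below a point load on an elastic half-space:
Δσ_z = 3P/(2πz²) · [1 + (r/z)²]^(−5/2)
r/z = 4.5/5.4 = 0.83333; [1+(r/z)²]^(−5/2) = 0.26757.
Δσ_z = 3×1540/(2π×5.4²) × 0.26757 = 25.216 × 0.26757 = 6.747 kPa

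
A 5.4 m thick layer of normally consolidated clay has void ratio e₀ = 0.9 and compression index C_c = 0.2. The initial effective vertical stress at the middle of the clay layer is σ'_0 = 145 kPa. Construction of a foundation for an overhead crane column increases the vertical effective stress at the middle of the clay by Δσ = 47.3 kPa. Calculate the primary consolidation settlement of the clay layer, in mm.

S_c ≈ 69.7 mm

Final effective stress: σ'_f = σ'_0 + Δσ = 145 + 47.3 = 192.3 kPa.
Normally consolidated clay, so the full stress increment lies on the virgin compression line:
S_c = C_c·H/(1+e₀)·log₁₀(σ'_f/σ'_0) = 0.2×5.4/(1+0.9)×log₁₀(192.3/145)
    = 0.56842 × 0.12261 = 0.06969 m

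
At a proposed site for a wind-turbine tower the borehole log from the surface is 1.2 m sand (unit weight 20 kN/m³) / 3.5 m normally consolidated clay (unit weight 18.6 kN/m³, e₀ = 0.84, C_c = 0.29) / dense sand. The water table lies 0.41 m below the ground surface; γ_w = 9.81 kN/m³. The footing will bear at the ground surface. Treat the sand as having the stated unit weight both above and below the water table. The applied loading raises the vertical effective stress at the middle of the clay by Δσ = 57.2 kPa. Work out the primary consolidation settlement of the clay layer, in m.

Mid-depth of clay below the ground surface: z = 1.2 + 3.5/2 = 2.95 m.
Total vertical stress at mid-clay: σ_v = 20×1.2 + 18.6×1.75 = 56.55 kPa.
Pore pressure: u = 9.81×(2.95 − 0.41) = 24.917 kPa.
Initial effective stress: σ'_0 = σ_v − u = 56.55 − 24.917 = 31.633 kPa.
Final effective stress: σ'_f = σ'_0 + Δσ = 31.633 + 57.2 = 88.833 kPa.
Normally consolidated clay, so the full stress increment lies on the virgin compression line:
S_c = C_c·H/(1+e₀)·log₁₀(σ'_f/σ'_0) = 0.29×3.5/(1+0.84)×log₁₀(88.833/31.633)
    = 0.55163 × 0.44843 = 0.2474 m

S_c ≈ 0.247 m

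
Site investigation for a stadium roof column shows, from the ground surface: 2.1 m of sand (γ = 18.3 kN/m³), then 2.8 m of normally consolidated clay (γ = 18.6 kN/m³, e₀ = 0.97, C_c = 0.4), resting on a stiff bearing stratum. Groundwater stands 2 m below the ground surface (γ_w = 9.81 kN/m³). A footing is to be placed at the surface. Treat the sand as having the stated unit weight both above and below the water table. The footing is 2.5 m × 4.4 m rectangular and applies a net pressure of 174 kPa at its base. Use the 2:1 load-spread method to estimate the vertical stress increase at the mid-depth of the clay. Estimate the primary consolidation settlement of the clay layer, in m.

S_c ≈ 0.147 m

Mid-depth of clay below the ground surface: z = 2.1 + 2.8/2 = 3.5 m.
Total vertical stress at mid-clay: σ_v = 18.3×2.1 + 18.6×1.4 = 64.47 kPa.
Pore pressure: u = 9.81×(3.5 − 2) = 14.715 kPa.
Initial effective stress: σ'_0 = σ_v − u = 64.47 − 14.715 = 49.755 kPa.
Stress increase at mid-clay by the 2:1 spreading method:
Δσ = qBL/((B+z)(L+z)) = 174×2.5×4.4/((2.5+3.5)(4.4+3.5)) = 40.38 kPa
Final effective stress: σ'_f = σ'_0 + Δσ = 49.755 + 40.38 = 90.135 kPa.
Normally consolidated clay, so the full stress increment lies on the virgin compression line:
S_c = C_c·H/(1+e₀)·log₁₀(σ'_f/σ'_0) = 0.4×2.8/(1+0.97)×log₁₀(90.135/49.755)
    = 0.56853 × 0.25806 = 0.1467 m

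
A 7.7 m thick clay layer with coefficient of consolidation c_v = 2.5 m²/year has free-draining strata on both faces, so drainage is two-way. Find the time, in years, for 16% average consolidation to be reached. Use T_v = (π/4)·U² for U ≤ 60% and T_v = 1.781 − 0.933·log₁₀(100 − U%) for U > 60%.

Drainage path length: H_d = H/2 = 3.85 m (double drainage).
U ≤ 60%: T_v = (π/4)·U² = (π/4)×0.16² = 0.020106.
t = T_v·H_d²/c_v = 0.020106×3.85²/2.5 = 0.1192 years.

t ≈ 0.119 years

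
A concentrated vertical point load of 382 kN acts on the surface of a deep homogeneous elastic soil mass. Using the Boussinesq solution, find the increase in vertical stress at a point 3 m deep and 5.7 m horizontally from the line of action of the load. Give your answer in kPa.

Boussinesq vertical stress below a point load on an elastic half-space:
Δσ_z = 3P/(2πz²) · [1 + (r/z)²]^(−5/2)
r/z = 5.7/3 = 1.9; [1+(r/z)²]^(−5/2) = 0.021915.
Δσ_z = 3×382/(2π×3²) × 0.021915 = 20.266 × 0.021915 = 0.4441 kPa

Δσ_z ≈ 0.444 kPa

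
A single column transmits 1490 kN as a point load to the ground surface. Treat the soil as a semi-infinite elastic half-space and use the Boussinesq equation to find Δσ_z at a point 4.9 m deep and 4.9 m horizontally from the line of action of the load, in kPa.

Δσ_z ≈ 5.24 kPa

Boussinesq vertical stress below a point load on an elastic half-space:
Δσ_z = 3P/(2πz²) · [1 + (r/z)²]^(−5/2)
r/z = 4.9/4.9 = 1; [1+(r/z)²]^(−5/2) = 0.17678.
Δσ_z = 3×1490/(2π×4.9²) × 0.17678 = 29.63 × 0.17678 = 5.238 kPa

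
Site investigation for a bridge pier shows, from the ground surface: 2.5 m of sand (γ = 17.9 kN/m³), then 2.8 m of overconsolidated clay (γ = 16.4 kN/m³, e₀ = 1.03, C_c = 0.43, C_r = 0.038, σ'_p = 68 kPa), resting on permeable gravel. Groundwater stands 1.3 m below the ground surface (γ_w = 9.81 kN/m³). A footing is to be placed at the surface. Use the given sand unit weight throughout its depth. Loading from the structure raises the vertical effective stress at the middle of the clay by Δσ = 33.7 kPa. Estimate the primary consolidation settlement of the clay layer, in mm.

Mid-depth of clay below the ground surface: z = 2.5 + 2.8/2 = 3.9 m.
Total vertical stress at mid-clay: σ_v = 17.9×2.5 + 16.4×1.4 = 67.71 kPa.
Pore pressure: u = 9.81×(3.9 − 1.3) = 25.506 kPa.
Initial effective stress: σ'_0 = σ_v − u = 67.71 − 25.506 = 42.204 kPa.
Final effective stress: σ'_f = 42.204 + 33.7 = 75.904 kPa.
σ'_f = 75.904 > σ'_p = 68 kPa, so the stress path crosses the preconsolidation pressure — recompression up to σ'_p, then virgin compression beyond:
S_c = H/(1+e₀)·[C_r·log₁₀(σ'_p/σ'_0) + C_c·log₁₀(σ'_f/σ'_p)]
    = 2.8/2.03 × [0.038×log₁₀(68/42.204) + 0.43×log₁₀(75.904/68)]
    = 1.3793 × [0.0078719 + 0.020535] = 0.03918 m

S_c ≈ 39.2 mm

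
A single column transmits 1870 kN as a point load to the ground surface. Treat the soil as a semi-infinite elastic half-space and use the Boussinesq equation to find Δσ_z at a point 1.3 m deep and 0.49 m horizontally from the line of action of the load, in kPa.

Boussinesq vertical stress below a point load on an elastic half-space:
Δσ_z = 3P/(2πz²) · [1 + (r/z)²]^(−5/2)
r/z = 0.49/1.3 = 0.37692; [1+(r/z)²]^(−5/2) = 0.71741.
Δσ_z = 3×1870/(2π×1.3²) × 0.71741 = 528.32 × 0.71741 = 379 kPa

Δσ_z ≈ 379 kPa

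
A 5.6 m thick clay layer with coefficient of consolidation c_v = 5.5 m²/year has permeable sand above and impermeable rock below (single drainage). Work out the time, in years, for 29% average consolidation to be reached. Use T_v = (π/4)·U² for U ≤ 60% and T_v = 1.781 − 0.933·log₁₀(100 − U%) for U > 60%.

t ≈ 0.377 years

Drainage path length: H_d = H = 5.6 m (single drainage).
U ≤ 60%: T_v = (π/4)·U² = (π/4)×0.29² = 0.066052.
t = T_v·H_d²/c_v = 0.066052×5.6²/5.5 = 0.3766 years.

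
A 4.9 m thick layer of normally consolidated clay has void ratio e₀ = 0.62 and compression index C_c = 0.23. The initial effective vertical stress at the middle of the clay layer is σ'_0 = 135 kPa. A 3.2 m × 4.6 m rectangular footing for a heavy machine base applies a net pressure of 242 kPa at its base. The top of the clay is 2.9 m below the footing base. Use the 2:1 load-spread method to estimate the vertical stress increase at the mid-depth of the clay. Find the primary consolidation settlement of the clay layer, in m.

Mid-depth of clay below the footing base: z = 2.9 + 4.9/2 = 5.35 m.
Stress increase at mid-clay by the 2:1 spreading method:
Δσ = qBL/((B+z)(L+z)) = 242×3.2×4.6/((3.2+5.35)(4.6+5.35)) = 41.873 kPa
Final effective stress: σ'_f = σ'_0 + Δσ = 135 + 41.873 = 176.87 kPa.
Normally consolidated clay, so the full stress increment lies on the virgin compression line:
S_c = C_c·H/(1+e₀)·log₁₀(σ'_f/σ'_0) = 0.23×4.9/(1+0.62)×log₁₀(176.87/135)
    = 0.69568 × 0.11732 = 0.08162 m

S_c ≈ 0.0816 m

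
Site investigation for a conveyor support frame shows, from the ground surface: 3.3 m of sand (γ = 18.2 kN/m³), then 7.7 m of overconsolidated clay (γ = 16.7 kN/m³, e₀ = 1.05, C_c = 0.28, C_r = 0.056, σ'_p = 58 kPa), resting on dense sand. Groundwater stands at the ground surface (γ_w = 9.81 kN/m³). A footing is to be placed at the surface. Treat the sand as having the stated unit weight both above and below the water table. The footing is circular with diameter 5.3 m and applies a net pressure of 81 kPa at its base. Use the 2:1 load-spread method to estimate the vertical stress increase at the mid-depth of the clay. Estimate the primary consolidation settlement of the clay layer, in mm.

S_c ≈ 84.8 mm

Mid-depth of clay below the ground surface: z = 3.3 + 7.7/2 = 7.15 m.
Total vertical stress at mid-clay: σ_v = 18.2×3.3 + 16.7×3.85 = 124.35 kPa.
Pore pressure: u = 9.81×(7.15 − 0) = 70.142 kPa.
Initial effective stress: σ'_0 = σ_v − u = 124.35 − 70.142 = 54.208 kPa.
Stress increase at mid-clay by the 2:1 spreading method:
Δσ ≈ qD²/(D+z)² = 81×5.3²/(5.3+7.15)² = 14.679 kPa
Final effective stress: σ'_f = 54.208 + 14.679 = 68.887 kPa.
σ'_f = 68.887 > σ'_p = 58 kPa, so the stress path crosses the preconsolidation pressure — recompression up to σ'_p, then virgin compression beyond:
S_c = H/(1+e₀)·[C_r·log₁₀(σ'_p/σ'_0) + C_c·log₁₀(σ'_f/σ'_p)]
    = 7.7/2.05 × [0.056×log₁₀(58/54.208) + 0.28×log₁₀(68.887/58)]
    = 3.7561 × [0.0016444 + 0.020919] = 0.08475 m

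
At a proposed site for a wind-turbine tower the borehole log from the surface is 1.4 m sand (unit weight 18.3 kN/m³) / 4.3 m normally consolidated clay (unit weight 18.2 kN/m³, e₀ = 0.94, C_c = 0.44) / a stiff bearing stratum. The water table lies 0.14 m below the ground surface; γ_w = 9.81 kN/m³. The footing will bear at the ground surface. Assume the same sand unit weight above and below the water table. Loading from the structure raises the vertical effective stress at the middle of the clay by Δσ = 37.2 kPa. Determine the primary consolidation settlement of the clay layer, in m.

S_c ≈ 0.332 m

Mid-depth of clay below the ground surface: z = 1.4 + 4.3/2 = 3.55 m.
Total vertical stress at mid-clay: σ_v = 18.3×1.4 + 18.2×2.15 = 64.75 kPa.
Pore pressure: u = 9.81×(3.55 − 0.14) = 33.452 kPa.
Initial effective stress: σ'_0 = σ_v − u = 64.75 − 33.452 = 31.298 kPa.
Final effective stress: σ'_f = σ'_0 + Δσ = 31.298 + 37.2 = 68.498 kPa.
Normally consolidated clay, so the full stress increment lies on the virgin compression line:
S_c = C_c·H/(1+e₀)·log₁₀(σ'_f/σ'_0) = 0.44×4.3/(1+0.94)×log₁₀(68.498/31.298)
    = 0.97526 × 0.34016 = 0.3317 m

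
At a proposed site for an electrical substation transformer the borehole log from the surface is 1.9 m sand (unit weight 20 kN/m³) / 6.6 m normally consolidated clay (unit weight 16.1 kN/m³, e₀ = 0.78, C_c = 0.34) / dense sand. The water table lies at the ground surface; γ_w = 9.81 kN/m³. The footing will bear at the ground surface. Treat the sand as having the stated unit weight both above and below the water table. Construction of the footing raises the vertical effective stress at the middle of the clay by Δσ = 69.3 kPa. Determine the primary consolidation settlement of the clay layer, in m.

Mid-depth of clay below the ground surface: z = 1.9 + 6.6/2 = 5.2 m.
Total vertical stress at mid-clay: σ_v = 20×1.9 + 16.1×3.3 = 91.13 kPa.
Pore pressure: u = 9.81×(5.2 − 0) = 51.012 kPa.
Initial effective stress: σ'_0 = σ_v − u = 91.13 − 51.012 = 40.118 kPa.
Final effective stress: σ'_f = σ'_0 + Δσ = 40.118 + 69.3 = 109.42 kPa.
Normally consolidated clay, so the full stress increment lies on the virgin compression line:
S_c = C_c·H/(1+e₀)·log₁₀(σ'_f/σ'_0) = 0.34×6.6/(1+0.78)×log₁₀(109.42/40.118)
    = 1.2607 × 0.43576 = 0.5494 m

S_c ≈ 0.549 m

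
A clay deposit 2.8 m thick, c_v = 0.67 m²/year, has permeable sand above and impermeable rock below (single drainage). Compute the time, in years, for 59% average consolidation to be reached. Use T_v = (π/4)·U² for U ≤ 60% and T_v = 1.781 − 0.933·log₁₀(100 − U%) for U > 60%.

Drainage path length: H_d = H = 2.8 m (single drainage).
U ≤ 60%: T_v = (π/4)·U² = (π/4)×0.59² = 0.2734.
t = T_v·H_d²/c_v = 0.2734×2.8²/0.67 = 3.199 years.

t ≈ 3.2 years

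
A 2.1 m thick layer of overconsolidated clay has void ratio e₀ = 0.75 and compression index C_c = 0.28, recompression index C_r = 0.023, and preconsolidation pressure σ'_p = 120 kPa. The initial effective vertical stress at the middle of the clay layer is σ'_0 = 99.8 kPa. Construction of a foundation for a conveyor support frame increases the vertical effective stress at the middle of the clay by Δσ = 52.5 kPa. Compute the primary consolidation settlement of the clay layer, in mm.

S_c ≈ 37 mm

Final effective stress: σ'_f = 99.8 + 52.5 = 152.3 kPa.
σ'_f = 152.3 > σ'_p = 120 kPa, so the stress path crosses the preconsolidation pressure — recompression up to σ'_p, then virgin compression beyond:
S_c = H/(1+e₀)·[C_r·log₁₀(σ'_p/σ'_0) + C_c·log₁₀(σ'_f/σ'_p)]
    = 2.1/1.75 × [0.023×log₁₀(120/99.8) + 0.28×log₁₀(152.3/120)]
    = 1.2 × [0.0018412 + 0.028985] = 0.03699 m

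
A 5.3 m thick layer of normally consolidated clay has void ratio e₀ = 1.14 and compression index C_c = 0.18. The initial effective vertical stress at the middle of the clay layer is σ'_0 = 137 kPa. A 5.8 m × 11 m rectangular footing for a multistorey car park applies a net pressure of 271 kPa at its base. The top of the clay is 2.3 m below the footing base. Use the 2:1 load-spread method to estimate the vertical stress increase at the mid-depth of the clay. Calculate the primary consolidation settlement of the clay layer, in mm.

Mid-depth of clay below the footing base: z = 2.3 + 5.3/2 = 4.95 m.
Stress increase at mid-clay by the 2:1 spreading method:
Δσ = qBL/((B+z)(L+z)) = 271×5.8×11/((5.8+4.95)(11+4.95)) = 100.84 kPa
Final effective stress: σ'_f = σ'_0 + Δσ = 137 + 100.84 = 237.84 kPa.
Normally consolidated clay, so the full stress increment lies on the virgin compression line:
S_c = C_c·H/(1+e₀)·log₁₀(σ'_f/σ'_0) = 0.18×5.3/(1+1.14)×log₁₀(237.84/137)
    = 0.44579 × 0.23956 = 0.1068 m

S_c ≈ 107 mm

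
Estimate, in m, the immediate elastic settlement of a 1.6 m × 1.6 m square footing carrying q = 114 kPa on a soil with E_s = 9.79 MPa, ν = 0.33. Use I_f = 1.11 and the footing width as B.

Immediate (elastic) settlement: S_e = q·B·(1−ν²)/E_s · I_f.
E_s = 9.79 MPa = 9790 kPa.
S_e = 114 × 1.6 × (1 − 0.33²) / 9790 × 1.11
    = 114 × 1.6 × 0.8911 / 9790 × 1.11
    = 0.01843 m

S_e ≈ 0.0184 m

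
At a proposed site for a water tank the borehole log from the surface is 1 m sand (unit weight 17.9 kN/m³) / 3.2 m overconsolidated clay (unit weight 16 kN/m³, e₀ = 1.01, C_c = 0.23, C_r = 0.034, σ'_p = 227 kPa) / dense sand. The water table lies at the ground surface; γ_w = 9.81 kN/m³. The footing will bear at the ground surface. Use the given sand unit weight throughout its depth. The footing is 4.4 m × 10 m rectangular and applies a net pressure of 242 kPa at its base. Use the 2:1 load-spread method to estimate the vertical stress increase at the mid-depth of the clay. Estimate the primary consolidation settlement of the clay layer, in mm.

Mid-depth of clay below the ground surface: z = 1 + 3.2/2 = 2.6 m.
Total vertical stress at mid-clay: σ_v = 17.9×1 + 16×1.6 = 43.5 kPa.
Pore pressure: u = 9.81×(2.6 − 0) = 25.506 kPa.
Initial effective stress: σ'_0 = σ_v − u = 43.5 − 25.506 = 17.994 kPa.
Stress increase at mid-clay by the 2:1 spreading method:
Δσ = qBL/((B+z)(L+z)) = 242×4.4×10/((4.4+2.6)(10+2.6)) = 120.73 kPa
Final effective stress: σ'_f = 17.994 + 120.73 = 138.72 kPa.
σ'_f = 138.72 ≤ σ'_p = 227 kPa, so the clay remains overconsolidated and only the recompression index applies:
S_c = C_r·H/(1+e₀)·log₁₀(σ'_f/σ'_0) = 0.034×3.2/2.01×log₁₀(138.72/17.994)
    = 0.054128 × 0.88701 = 0.04801 m

S_c ≈ 48 mm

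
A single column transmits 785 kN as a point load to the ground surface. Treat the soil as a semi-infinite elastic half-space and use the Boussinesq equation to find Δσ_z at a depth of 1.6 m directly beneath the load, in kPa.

Boussinesq vertical stress below a point load on an elastic half-space:
Δσ_z = 3P/(2πz²) · [1 + (r/z)²]^(−5/2)
r/z = 0/1.6 = 0; [1+(r/z)²]^(−5/2) = 1.
Δσ_z = 3×785/(2π×1.6²) × 1 = 146.41 × 1 = 146.4 kPa

Δσ_z ≈ 146 kPa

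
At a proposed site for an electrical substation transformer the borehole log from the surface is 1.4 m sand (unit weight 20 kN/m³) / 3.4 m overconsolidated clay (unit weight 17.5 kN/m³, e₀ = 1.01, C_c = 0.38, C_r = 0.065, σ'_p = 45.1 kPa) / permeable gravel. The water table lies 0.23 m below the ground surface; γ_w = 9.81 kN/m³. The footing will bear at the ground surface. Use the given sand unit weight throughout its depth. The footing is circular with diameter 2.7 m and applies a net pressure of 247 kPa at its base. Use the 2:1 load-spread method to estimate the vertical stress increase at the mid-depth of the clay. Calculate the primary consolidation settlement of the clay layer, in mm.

S_c ≈ 191 mm

Mid-depth of clay below the ground surface: z = 1.4 + 3.4/2 = 3.1 m.
Total vertical stress at mid-clay: σ_v = 20×1.4 + 17.5×1.7 = 57.75 kPa.
Pore pressure: u = 9.81×(3.1 − 0.23) = 28.155 kPa.
Initial effective stress: σ'_0 = σ_v − u = 57.75 − 28.155 = 29.595 kPa.
Stress increase at mid-clay by the 2:1 spreading method:
Δσ ≈ qD²/(D+z)² = 247×2.7²/(2.7+3.1)² = 53.526 kPa
Final effective stress: σ'_f = 29.595 + 53.526 = 83.121 kPa.
σ'_f = 83.121 > σ'_p = 45.1 kPa, so the stress path crosses the preconsolidation pressure — recompression up to σ'_p, then virgin compression beyond:
S_c = H/(1+e₀)·[C_r·log₁₀(σ'_p/σ'_0) + C_c·log₁₀(σ'_f/σ'_p)]
    = 3.4/2.01 × [0.065×log₁₀(45.1/29.595) + 0.38×log₁₀(83.121/45.1)]
    = 1.6915 × [0.011892 + 0.1009] = 0.1908 m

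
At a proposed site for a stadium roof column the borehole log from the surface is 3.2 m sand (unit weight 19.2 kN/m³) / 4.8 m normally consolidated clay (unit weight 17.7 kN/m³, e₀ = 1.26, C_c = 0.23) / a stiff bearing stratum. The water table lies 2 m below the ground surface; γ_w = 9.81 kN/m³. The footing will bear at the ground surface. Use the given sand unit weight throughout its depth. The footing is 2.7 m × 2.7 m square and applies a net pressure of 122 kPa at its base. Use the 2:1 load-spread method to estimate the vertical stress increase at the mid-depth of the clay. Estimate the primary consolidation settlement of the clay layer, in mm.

Mid-depth of clay below the ground surface: z = 3.2 + 4.8/2 = 5.6 m.
Total vertical stress at mid-clay: σ_v = 19.2×3.2 + 17.7×2.4 = 103.92 kPa.
Pore pressure: u = 9.81×(5.6 − 2) = 35.316 kPa.
Initial effective stress: σ'_0 = σ_v − u = 103.92 − 35.316 = 68.604 kPa.
Stress increase at mid-clay by the 2:1 spreading method:
Δσ = qBL/((B+z)(L+z)) = 122×2.7×2.7/((2.7+5.6)(2.7+5.6)) = 12.91 kPa
Final effective stress: σ'_f = σ'_0 + Δσ = 68.604 + 12.91 = 81.514 kPa.
Normally consolidated clay, so the full stress increment lies on the virgin compression line:
S_c = C_c·H/(1+e₀)·log₁₀(σ'_f/σ'_0) = 0.23×4.8/(1+1.26)×log₁₀(81.514/68.604)
    = 0.4885 × 0.074883 = 0.03658 m

S_c ≈ 36.6 mm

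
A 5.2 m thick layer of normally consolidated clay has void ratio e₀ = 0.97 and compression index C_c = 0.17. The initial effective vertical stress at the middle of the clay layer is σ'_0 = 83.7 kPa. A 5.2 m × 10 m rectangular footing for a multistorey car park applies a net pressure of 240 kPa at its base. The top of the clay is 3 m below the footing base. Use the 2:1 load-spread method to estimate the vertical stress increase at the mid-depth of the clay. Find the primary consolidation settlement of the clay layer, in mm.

Mid-depth of clay below the footing base: z = 3 + 5.2/2 = 5.6 m.
Stress increase at mid-clay by the 2:1 spreading method:
Δσ = qBL/((B+z)(L+z)) = 240×5.2×10/((5.2+5.6)(10+5.6)) = 74.074 kPa
Final effective stress: σ'_f = σ'_0 + Δσ = 83.7 + 74.074 = 157.77 kPa.
Normally consolidated clay, so the full stress increment lies on the virgin compression line:
S_c = C_c·H/(1+e₀)·log₁₀(σ'_f/σ'_0) = 0.17×5.2/(1+0.97)×log₁₀(157.77/83.7)
    = 0.44873 × 0.2753 = 0.1235 m

S_c ≈ 124 mm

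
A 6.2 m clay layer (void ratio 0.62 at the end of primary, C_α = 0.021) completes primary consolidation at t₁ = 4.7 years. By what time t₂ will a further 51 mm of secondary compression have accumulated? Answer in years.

S_s = C_α·H/(1+e_p)·log₁₀(t₂/t₁) ⇒ log₁₀(t₂/t₁) = S_s·(1+e_p)/(C_α·H).
log₁₀(t₂/t₁) = 0.051 × (1+0.62) / (0.021×6.2) = 0.6346
t₂ = t₁ × 10^0.6346 = 4.7 × 4.311 = 20.26 years

t₂ ≈ 20.3 years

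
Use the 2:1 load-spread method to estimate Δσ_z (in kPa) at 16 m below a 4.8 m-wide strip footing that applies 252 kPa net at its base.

By the 2:1 method the load spreads at 1 horizontal : 2 vertical, so at depth z the loaded area has grown by z in each plan dimension:
Δσ = qB/(B+z) = 252×4.8/(4.8+16) = 58.154 kPa

Δσ_z ≈ 58.2 kPa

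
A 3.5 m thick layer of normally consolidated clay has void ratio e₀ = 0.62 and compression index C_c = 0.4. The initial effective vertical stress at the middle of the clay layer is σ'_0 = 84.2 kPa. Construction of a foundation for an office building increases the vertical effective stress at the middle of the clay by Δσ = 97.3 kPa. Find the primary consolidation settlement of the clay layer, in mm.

Final effective stress: σ'_f = σ'_0 + Δσ = 84.2 + 97.3 = 181.5 kPa.
Normally consolidated clay, so the full stress increment lies on the virgin compression line:
S_c = C_c·H/(1+e₀)·log₁₀(σ'_f/σ'_0) = 0.4×3.5/(1+0.62)×log₁₀(181.5/84.2)
    = 0.8642 × 0.33356 = 0.2883 m

S_c ≈ 288 mm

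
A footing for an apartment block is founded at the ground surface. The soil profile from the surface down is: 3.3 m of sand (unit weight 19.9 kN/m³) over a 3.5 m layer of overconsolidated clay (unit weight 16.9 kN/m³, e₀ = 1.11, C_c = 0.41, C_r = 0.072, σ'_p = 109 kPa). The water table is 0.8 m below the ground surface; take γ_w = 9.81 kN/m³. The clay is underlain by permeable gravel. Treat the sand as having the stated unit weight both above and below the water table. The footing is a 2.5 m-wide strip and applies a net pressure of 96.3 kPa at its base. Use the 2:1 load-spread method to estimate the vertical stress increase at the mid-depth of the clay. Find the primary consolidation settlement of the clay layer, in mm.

Mid-depth of clay below the ground surface: z = 3.3 + 3.5/2 = 5.05 m.
Total vertical stress at mid-clay: σ_v = 19.9×3.3 + 16.9×1.75 = 95.245 kPa.
Pore pressure: u = 9.81×(5.05 − 0.8) = 41.693 kPa.
Initial effective stress: σ'_0 = σ_v − u = 95.245 − 41.693 = 53.552 kPa.
Stress increase at mid-clay by the 2:1 spreading method:
Δσ = qB/(B+z) = 96.3×2.5/(2.5+5.05) = 31.887 kPa
Final effective stress: σ'_f = 53.552 + 31.887 = 85.439 kPa.
σ'_f = 85.439 ≤ σ'_p = 109 kPa, so the clay remains overconsolidated and only the recompression index applies:
S_c = C_r·H/(1+e₀)·log₁₀(σ'_f/σ'_0) = 0.072×3.5/2.11×log₁₀(85.439/53.552)
    = 0.11943 × 0.20288 = 0.02423 m

S_c ≈ 24.2 mm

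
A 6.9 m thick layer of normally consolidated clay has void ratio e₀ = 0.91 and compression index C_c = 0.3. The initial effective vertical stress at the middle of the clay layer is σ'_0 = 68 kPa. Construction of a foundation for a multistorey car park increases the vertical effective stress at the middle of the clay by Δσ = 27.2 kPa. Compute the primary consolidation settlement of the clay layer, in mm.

Final effective stress: σ'_f = σ'_0 + Δσ = 68 + 27.2 = 95.2 kPa.
Normally consolidated clay, so the full stress increment lies on the virgin compression line:
S_c = C_c·H/(1+e₀)·log₁₀(σ'_f/σ'_0) = 0.3×6.9/(1+0.91)×log₁₀(95.2/68)
    = 1.0838 × 0.14613 = 0.1584 m

S_c ≈ 158 mm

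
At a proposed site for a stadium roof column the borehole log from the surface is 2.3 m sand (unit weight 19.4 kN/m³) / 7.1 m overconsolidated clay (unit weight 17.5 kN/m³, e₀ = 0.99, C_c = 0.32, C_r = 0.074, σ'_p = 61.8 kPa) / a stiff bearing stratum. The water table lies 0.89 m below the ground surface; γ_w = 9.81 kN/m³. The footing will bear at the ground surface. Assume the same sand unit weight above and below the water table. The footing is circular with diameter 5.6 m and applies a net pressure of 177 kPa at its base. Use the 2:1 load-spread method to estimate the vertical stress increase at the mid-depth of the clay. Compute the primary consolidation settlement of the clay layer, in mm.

S_c ≈ 248 mm

Mid-depth of clay below the ground surface: z = 2.3 + 7.1/2 = 5.85 m.
Total vertical stress at mid-clay: σ_v = 19.4×2.3 + 17.5×3.55 = 106.74 kPa.
Pore pressure: u = 9.81×(5.85 − 0.89) = 48.658 kPa.
Initial effective stress: σ'_0 = σ_v − u = 106.74 − 48.658 = 58.082 kPa.
Stress increase at mid-clay by the 2:1 spreading method:
Δσ ≈ qD²/(D+z)² = 177×5.6²/(5.6+5.85)² = 42.339 kPa
Final effective stress: σ'_f = 58.082 + 42.339 = 100.42 kPa.
σ'_f = 100.42 > σ'_p = 61.8 kPa, so the stress path crosses the preconsolidation pressure — recompression up to σ'_p, then virgin compression beyond:
S_c = H/(1+e₀)·[C_r·log₁₀(σ'_p/σ'_0) + C_c·log₁₀(σ'_f/σ'_p)]
    = 7.1/1.99 × [0.074×log₁₀(61.8/58.082) + 0.32×log₁₀(100.42/61.8)]
    = 3.5678 × [0.0019941 + 0.067466] = 0.2478 m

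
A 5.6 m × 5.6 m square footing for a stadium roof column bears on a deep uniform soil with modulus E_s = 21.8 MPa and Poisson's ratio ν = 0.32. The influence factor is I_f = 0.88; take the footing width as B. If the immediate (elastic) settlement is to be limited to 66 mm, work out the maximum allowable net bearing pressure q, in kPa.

q ≈ 325 kPa

E_s = 21.8 MPa = 21800 kPa.
S_e = q·B·(1−ν²)/E_s · I_f  ⇒  q = S_e·E_s / (B·(1−ν²)·I_f).
q = 0.066 × 21800 / (5.6 × 0.8976 × 0.88) = 325.3 kPa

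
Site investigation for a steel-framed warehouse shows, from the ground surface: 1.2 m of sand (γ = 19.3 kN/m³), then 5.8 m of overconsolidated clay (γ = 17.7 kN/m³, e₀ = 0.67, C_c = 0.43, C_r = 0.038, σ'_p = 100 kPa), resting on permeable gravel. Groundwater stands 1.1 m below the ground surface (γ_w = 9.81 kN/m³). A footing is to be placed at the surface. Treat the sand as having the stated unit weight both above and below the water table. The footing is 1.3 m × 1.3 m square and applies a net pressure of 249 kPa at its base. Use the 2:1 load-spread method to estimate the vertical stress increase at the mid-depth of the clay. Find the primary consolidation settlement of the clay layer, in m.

S_c ≈ 0.0159 m

Mid-depth of clay below the ground surface: z = 1.2 + 5.8/2 = 4.1 m.
Total vertical stress at mid-clay: σ_v = 19.3×1.2 + 17.7×2.9 = 74.49 kPa.
Pore pressure: u = 9.81×(4.1 − 1.1) = 29.43 kPa.
Initial effective stress: σ'_0 = σ_v − u = 74.49 − 29.43 = 45.06 kPa.
Stress increase at mid-clay by the 2:1 spreading method:
Δσ = qBL/((B+z)(L+z)) = 249×1.3×1.3/((1.3+4.1)(1.3+4.1)) = 14.431 kPa
Final effective stress: σ'_f = 45.06 + 14.431 = 59.491 kPa.
σ'_f = 59.491 ≤ σ'_p = 100 kPa, so the clay remains overconsolidated and only the recompression index applies:
S_c = C_r·H/(1+e₀)·log₁₀(σ'_f/σ'_0) = 0.038×5.8/1.67×log₁₀(59.491/45.06)
    = 0.13198 × 0.12066 = 0.01592 m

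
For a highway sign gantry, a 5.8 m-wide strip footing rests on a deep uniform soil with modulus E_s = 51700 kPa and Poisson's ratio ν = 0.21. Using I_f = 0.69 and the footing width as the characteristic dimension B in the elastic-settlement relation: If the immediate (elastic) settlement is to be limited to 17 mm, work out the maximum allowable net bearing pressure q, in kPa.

q ≈ 230 kPa

S_e = q·B·(1−ν²)/E_s · I_f  ⇒  q = S_e·E_s / (B·(1−ν²)·I_f).
q = 0.017 × 51700 / (5.8 × 0.9559 × 0.69) = 229.7 kPa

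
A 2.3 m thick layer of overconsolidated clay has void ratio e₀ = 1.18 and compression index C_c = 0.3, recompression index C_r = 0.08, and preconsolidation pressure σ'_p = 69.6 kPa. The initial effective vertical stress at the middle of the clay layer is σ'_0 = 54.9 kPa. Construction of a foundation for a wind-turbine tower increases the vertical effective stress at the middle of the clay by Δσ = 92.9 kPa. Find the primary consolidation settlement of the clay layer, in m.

S_c ≈ 0.112 m

Final effective stress: σ'_f = 54.9 + 92.9 = 147.8 kPa.
σ'_f = 147.8 > σ'_p = 69.6 kPa, so the stress path crosses the preconsolidation pressure — recompression up to σ'_p, then virgin compression beyond:
S_c = H/(1+e₀)·[C_r·log₁₀(σ'_p/σ'_0) + C_c·log₁₀(σ'_f/σ'_p)]
    = 2.3/2.18 × [0.08×log₁₀(69.6/54.9) + 0.3×log₁₀(147.8/69.6)]
    = 1.055 × [0.008243 + 0.09812] = 0.1122 m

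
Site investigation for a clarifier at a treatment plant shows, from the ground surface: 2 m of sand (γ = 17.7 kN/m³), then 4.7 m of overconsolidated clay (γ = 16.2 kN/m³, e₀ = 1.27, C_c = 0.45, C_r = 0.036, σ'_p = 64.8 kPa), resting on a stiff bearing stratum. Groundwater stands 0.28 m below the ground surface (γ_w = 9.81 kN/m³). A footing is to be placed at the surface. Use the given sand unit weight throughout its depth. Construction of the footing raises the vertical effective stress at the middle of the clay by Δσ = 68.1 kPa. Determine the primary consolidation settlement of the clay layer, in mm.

Mid-depth of clay below the ground surface: z = 2 + 4.7/2 = 4.35 m.
Total vertical stress at mid-clay: σ_v = 17.7×2 + 16.2×2.35 = 73.47 kPa.
Pore pressure: u = 9.81×(4.35 − 0.28) = 39.927 kPa.
Initial effective stress: σ'_0 = σ_v − u = 73.47 − 39.927 = 33.543 kPa.
Final effective stress: σ'_f = 33.543 + 68.1 = 101.64 kPa.
σ'_f = 101.64 > σ'_p = 64.8 kPa, so the stress path crosses the preconsolidation pressure — recompression up to σ'_p, then virgin compression beyond:
S_c = H/(1+e₀)·[C_r·log₁₀(σ'_p/σ'_0) + C_c·log₁₀(σ'_f/σ'_p)]
    = 4.7/2.27 × [0.036×log₁₀(64.8/33.543) + 0.45×log₁₀(101.64/64.8)]
    = 2.0705 × [0.010295 + 0.08797] = 0.2035 m

S_c ≈ 203 mm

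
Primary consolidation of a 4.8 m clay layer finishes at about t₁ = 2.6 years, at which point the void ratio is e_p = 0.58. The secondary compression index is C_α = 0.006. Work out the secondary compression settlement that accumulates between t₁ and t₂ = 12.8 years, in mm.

S_s ≈ 12.6 mm

Secondary compression: S_s = C_α·H/(1+e_p)·log₁₀(t₂/t₁)
S_s = 0.006×4.8/(1+0.58)×log₁₀(12.8/2.6)
    = 0.01823 × 0.6922 = 0.01262 m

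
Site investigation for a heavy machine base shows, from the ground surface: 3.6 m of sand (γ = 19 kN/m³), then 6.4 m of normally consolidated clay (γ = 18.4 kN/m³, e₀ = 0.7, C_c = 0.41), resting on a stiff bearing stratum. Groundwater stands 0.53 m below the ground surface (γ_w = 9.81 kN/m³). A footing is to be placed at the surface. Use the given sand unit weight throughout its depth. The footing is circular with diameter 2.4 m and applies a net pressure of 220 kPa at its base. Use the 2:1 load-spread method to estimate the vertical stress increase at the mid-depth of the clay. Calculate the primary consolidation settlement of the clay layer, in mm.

S_c ≈ 137 mm

Mid-depth of clay below the ground surface: z = 3.6 + 6.4/2 = 6.8 m.
Total vertical stress at mid-clay: σ_v = 19×3.6 + 18.4×3.2 = 127.28 kPa.
Pore pressure: u = 9.81×(6.8 − 0.53) = 61.509 kPa.
Initial effective stress: σ'_0 = σ_v − u = 127.28 − 61.509 = 65.771 kPa.
Stress increase at mid-clay by the 2:1 spreading method:
Δσ ≈ qD²/(D+z)² = 220×2.4²/(2.4+6.8)² = 14.972 kPa
Final effective stress: σ'_f = σ'_0 + Δσ = 65.771 + 14.972 = 80.743 kPa.
Normally consolidated clay, so the full stress increment lies on the virgin compression line:
S_c = C_c·H/(1+e₀)·log₁₀(σ'_f/σ'_0) = 0.41×6.4/(1+0.7)×log₁₀(80.743/65.771)
    = 1.5435 × 0.08907 = 0.1375 m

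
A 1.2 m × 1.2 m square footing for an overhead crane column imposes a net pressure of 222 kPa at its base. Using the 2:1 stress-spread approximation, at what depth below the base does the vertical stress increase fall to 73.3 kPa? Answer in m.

2:1 spreading — at depth z the loaded area has grown by z in each plan dimension:
qB²/(B+z)² = Δσ_z ⇒ z = B(√(q/Δσ_z) − 1) = 1.2×(√(222/73.3) − 1) = 0.8884 m

z ≈ 0.888 m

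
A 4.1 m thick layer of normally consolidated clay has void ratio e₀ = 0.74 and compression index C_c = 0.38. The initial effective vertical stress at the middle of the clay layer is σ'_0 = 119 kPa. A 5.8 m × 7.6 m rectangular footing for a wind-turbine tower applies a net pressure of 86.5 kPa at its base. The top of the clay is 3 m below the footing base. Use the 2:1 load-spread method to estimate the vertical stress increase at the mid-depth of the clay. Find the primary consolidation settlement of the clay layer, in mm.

S_c ≈ 81.6 mm

Mid-depth of clay below the footing base: z = 3 + 4.1/2 = 5.05 m.
Stress increase at mid-clay by the 2:1 spreading method:
Δσ = qBL/((B+z)(L+z)) = 86.5×5.8×7.6/((5.8+5.05)(7.6+5.05)) = 27.78 kPa
Final effective stress: σ'_f = σ'_0 + Δσ = 119 + 27.78 = 146.78 kPa.
Normally consolidated clay, so the full stress increment lies on the virgin compression line:
S_c = C_c·H/(1+e₀)·log₁₀(σ'_f/σ'_0) = 0.38×4.1/(1+0.74)×log₁₀(146.78/119)
    = 0.8954 × 0.09112 = 0.08159 m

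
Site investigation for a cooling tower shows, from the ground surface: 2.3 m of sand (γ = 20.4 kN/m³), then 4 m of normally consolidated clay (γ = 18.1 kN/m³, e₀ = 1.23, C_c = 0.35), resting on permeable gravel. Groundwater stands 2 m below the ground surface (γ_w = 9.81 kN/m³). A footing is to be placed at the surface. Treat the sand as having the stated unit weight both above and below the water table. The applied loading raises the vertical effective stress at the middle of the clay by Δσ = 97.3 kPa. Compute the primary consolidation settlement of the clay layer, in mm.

S_c ≈ 261 mm

Mid-depth of clay below the ground surface: z = 2.3 + 4/2 = 4.3 m.
Total vertical stress at mid-clay: σ_v = 20.4×2.3 + 18.1×2 = 83.12 kPa.
Pore pressure: u = 9.81×(4.3 − 2) = 22.563 kPa.
Initial effective stress: σ'_0 = σ_v − u = 83.12 − 22.563 = 60.557 kPa.
Final effective stress: σ'_f = σ'_0 + Δσ = 60.557 + 97.3 = 157.86 kPa.
Normally consolidated clay, so the full stress increment lies on the virgin compression line:
S_c = C_c·H/(1+e₀)·log₁₀(σ'_f/σ'_0) = 0.35×4/(1+1.23)×log₁₀(157.86/60.557)
    = 0.6278 × 0.41611 = 0.2612 m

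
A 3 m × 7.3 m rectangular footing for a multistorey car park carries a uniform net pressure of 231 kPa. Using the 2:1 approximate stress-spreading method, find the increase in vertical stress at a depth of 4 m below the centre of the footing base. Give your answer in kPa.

Δσ_z ≈ 64 kPa

By the 2:1 method the load spreads at 1 horizontal : 2 vertical, so at depth z the loaded area has grown by z in each plan dimension:
Δσ = qBL/((B+z)(L+z)) = 231×3×7.3/((3+4)(7.3+4)) = 63.956 kPa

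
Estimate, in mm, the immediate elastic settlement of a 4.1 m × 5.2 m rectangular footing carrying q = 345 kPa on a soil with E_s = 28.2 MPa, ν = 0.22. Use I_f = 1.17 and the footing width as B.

Immediate (elastic) settlement: S_e = q·B·(1−ν²)/E_s · I_f.
E_s = 28.2 MPa = 28200 kPa.
S_e = 345 × 4.1 × (1 − 0.22²) / 28200 × 1.17
    = 345 × 4.1 × 0.9516 / 28200 × 1.17
    = 0.05585 m = 55.85 mm

S_e ≈ 55.8 mm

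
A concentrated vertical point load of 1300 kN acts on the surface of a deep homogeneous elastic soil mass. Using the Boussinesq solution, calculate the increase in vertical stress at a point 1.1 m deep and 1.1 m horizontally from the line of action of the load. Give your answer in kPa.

Δσ_z ≈ 90.7 kPa

Boussinesq vertical stress below a point load on an elastic half-space:
Δσ_z = 3P/(2πz²) · [1 + (r/z)²]^(−5/2)
r/z = 1.1/1.1 = 1; [1+(r/z)²]^(−5/2) = 0.17678.
Δσ_z = 3×1300/(2π×1.1²) × 0.17678 = 512.98 × 0.17678 = 90.68 kPa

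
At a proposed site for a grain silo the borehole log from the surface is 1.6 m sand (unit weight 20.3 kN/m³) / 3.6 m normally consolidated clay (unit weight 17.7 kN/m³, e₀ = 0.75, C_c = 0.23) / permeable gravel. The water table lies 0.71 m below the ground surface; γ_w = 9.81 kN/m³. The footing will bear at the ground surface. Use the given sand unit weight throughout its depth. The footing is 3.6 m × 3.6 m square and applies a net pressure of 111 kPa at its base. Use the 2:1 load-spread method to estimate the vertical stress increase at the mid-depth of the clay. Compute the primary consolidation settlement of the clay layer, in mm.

Mid-depth of clay below the ground surface: z = 1.6 + 3.6/2 = 3.4 m.
Total vertical stress at mid-clay: σ_v = 20.3×1.6 + 17.7×1.8 = 64.34 kPa.
Pore pressure: u = 9.81×(3.4 − 0.71) = 26.389 kPa.
Initial effective stress: σ'_0 = σ_v − u = 64.34 − 26.389 = 37.951 kPa.
Stress increase at mid-clay by the 2:1 spreading method:
Δσ = qBL/((B+z)(L+z)) = 111×3.6×3.6/((3.6+3.4)(3.6+3.4)) = 29.358 kPa
Final effective stress: σ'_f = σ'_0 + Δσ = 37.951 + 29.358 = 67.309 kPa.
Normally consolidated clay, so the full stress increment lies on the virgin compression line:
S_c = C_c·H/(1+e₀)·log₁₀(σ'_f/σ'_0) = 0.23×3.6/(1+0.75)×log₁₀(67.309/37.951)
    = 0.47314 × 0.24885 = 0.1177 m

S_c ≈ 118 mm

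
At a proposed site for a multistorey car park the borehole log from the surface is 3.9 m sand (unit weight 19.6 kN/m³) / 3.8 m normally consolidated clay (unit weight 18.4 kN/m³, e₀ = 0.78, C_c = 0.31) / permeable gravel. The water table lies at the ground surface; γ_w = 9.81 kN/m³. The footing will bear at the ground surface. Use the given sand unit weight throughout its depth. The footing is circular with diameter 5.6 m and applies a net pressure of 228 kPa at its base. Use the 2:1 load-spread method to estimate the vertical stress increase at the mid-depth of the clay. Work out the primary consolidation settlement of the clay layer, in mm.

Mid-depth of clay below the ground surface: z = 3.9 + 3.8/2 = 5.8 m.
Total vertical stress at mid-clay: σ_v = 19.6×3.9 + 18.4×1.9 = 111.4 kPa.
Pore pressure: u = 9.81×(5.8 − 0) = 56.898 kPa.
Initial effective stress: σ'_0 = σ_v − u = 111.4 − 56.898 = 54.502 kPa.
Stress increase at mid-clay by the 2:1 spreading method:
Δσ ≈ qD²/(D+z)² = 228×5.6²/(5.6+5.8)² = 55.018 kPa
Final effective stress: σ'_f = σ'_0 + Δσ = 54.502 + 55.018 = 109.52 kPa.
Normally consolidated clay, so the full stress increment lies on the virgin compression line:
S_c = C_c·H/(1+e₀)·log₁₀(σ'_f/σ'_0) = 0.31×3.8/(1+0.78)×log₁₀(109.52/54.502)
    = 0.6618 × 0.30308 = 0.2006 m

S_c ≈ 201 mm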